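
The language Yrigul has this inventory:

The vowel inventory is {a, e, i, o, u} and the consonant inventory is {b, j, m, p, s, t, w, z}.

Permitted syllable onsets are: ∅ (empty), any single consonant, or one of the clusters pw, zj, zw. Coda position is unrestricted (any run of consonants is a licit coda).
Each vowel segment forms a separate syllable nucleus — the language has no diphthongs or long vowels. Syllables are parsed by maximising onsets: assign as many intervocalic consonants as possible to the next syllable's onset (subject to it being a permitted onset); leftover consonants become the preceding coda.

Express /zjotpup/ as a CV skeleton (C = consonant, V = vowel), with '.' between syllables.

The vowels are o, u — 2 nuclei, so 2 syllables.
V1 /o/ – V2 /u/: cluster /tp/ — the longest permitted-onset suffix is /p/; onset = /p/, preceding coda = /t/.
Putting it together: zjot.pup.
Mapping each syllable to C/V: /zjot/ → CCVC, /pup/ → CVC.

CCVC.CVC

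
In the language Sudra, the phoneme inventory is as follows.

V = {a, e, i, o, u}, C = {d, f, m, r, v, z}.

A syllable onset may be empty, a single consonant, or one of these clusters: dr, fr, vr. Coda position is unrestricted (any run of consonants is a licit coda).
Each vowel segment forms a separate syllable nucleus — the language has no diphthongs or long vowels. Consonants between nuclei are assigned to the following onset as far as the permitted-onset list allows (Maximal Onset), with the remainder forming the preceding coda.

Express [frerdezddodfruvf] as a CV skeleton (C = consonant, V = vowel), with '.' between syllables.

The vowels are e, e, o, u — 4 nuclei, so 4 syllables.
V1 /e/ – V2 /e/: /rd/; trying suffixes from longest down, /d/ is the first permitted one, so coda /r/ | onset /d/.
V2 /e/ – V3 /o/: /zdd/ — longest licit onset from the right is /d/, leaving /zd/ as coda.
V3 /o/ – V4 /u/: /dfr/; trying suffixes from longest down, /fr/ is the first permitted one, so coda /d/ | onset /fr/.
So the parse is frer.dezd.dod.fruvf.
Mapping each syllable to C/V: /frer/ → CCVC, /dezd/ → CVCC, /dod/ → CVC, /fruvf/ → CCVCC.

CCVC.CVCC.CVC.CCVCC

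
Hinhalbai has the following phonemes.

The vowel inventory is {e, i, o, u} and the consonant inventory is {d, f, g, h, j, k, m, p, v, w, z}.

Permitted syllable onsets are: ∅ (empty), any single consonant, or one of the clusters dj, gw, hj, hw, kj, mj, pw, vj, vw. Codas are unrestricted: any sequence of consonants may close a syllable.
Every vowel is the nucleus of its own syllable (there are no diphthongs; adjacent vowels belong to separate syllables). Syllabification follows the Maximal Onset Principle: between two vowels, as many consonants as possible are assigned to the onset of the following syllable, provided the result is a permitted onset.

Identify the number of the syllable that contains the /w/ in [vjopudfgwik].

3

Nuclei (vowels): o, u, i → 3 syllables.
V1 /o/ – V2 /u/: /p/ → onset of the next syllable (single consonants are always licit onsets).
V2 /u/ – V3 /i/: /dfgw/ — longest licit onset from the right is /gw/, leaving /df/ as coda.
Result: vjo.pudf.gwik.
The /w/ is in the onset of syllable 3 (/gwik/).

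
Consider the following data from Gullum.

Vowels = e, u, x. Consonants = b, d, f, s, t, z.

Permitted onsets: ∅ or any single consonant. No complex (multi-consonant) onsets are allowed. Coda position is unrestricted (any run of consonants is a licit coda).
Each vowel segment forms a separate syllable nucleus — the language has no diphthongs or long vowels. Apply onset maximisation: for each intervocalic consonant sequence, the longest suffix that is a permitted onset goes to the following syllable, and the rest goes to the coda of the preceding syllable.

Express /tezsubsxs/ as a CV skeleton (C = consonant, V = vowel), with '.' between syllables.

CVC.CVC.CVC

Vowels present: e, u, x; each is a nucleus, giving 3 syllables.
σ1/σ2 boundary: /zs/; trying suffixes from longest down, /s/ is the first permitted one, so coda /z/ | onset /s/.
σ2/σ3 boundary: cluster /bs/ — the longest permitted-onset suffix is /s/; onset = /s/, preceding coda = /b/.
Putting it together: tez.sub.sxs.
Mapping each syllable to C/V: /tez/ → CVC, /sub/ → CVC, /sxs/ → CVC.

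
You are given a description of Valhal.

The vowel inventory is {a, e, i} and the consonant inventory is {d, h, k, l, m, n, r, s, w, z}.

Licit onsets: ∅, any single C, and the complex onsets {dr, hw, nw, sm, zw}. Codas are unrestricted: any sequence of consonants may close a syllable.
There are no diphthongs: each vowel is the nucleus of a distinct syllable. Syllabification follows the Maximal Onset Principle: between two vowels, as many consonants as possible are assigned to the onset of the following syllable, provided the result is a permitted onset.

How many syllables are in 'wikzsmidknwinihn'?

4

The vowels are i, i, i, i — 4 nuclei, so 4 syllables.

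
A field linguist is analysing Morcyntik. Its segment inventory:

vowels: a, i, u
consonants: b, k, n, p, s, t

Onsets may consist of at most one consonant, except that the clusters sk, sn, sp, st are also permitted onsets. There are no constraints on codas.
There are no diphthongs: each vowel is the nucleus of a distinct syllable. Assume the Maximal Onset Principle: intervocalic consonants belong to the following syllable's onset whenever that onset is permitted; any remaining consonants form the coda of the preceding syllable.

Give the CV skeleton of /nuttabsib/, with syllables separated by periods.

Nuclei (vowels): u, a, i → 3 syllables.
σ1/σ2 boundary: /tt/ — longest licit onset from the right is /t/, leaving /t/ as coda.
σ2/σ3 boundary: /bs/ — longest licit onset from the right is /s/, leaving /b/ as coda.
Result: nut.tab.sib.
Mapping each syllable to C/V: /nut/ → CVC, /tab/ → CVC, /sib/ → CVC.

CVC.CVC.CVC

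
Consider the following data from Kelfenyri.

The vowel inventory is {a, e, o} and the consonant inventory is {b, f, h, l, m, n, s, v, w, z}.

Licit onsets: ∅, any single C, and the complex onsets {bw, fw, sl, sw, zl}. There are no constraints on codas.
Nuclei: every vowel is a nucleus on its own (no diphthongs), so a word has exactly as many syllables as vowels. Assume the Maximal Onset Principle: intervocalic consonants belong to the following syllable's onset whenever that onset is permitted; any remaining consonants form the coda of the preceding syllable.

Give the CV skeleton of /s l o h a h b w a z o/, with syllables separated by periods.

CCV.CVC.CCV.CV

Nuclei (vowels): o, a, a, o → 4 syllables.
Between /o/ (V1) and /a/ (V2): /h/ is a single consonant, so it becomes the next onset.
Between /a/ (V2) and /a/ (V3): /hbw/ — longest licit onset from the right is /bw/, leaving /h/ as coda.
Between /a/ (V3) and /o/ (V4): /z/ is a single consonant, so it becomes the next onset.
So the parse is slo.hah.bwa.zo.
Mapping each syllable to C/V: /slo/ → CCV, /hah/ → CVC, /bwa/ → CCV, /zo/ → CV.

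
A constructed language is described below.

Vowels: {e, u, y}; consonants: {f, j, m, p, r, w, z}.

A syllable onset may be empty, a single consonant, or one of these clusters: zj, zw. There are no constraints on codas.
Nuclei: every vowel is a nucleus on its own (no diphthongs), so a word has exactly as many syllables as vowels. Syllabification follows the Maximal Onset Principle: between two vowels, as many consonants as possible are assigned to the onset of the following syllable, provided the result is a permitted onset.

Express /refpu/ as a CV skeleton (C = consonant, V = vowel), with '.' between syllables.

The vowels are e, u — 2 nuclei, so 2 syllables.
σ1/σ2 boundary: /fp/; trying suffixes from longest down, /p/ is the first permitted one, so coda /f/ | onset /p/.
Result: ref.pu.
Mapping each syllable to C/V: /ref/ → CVC, /pu/ → CV.

CVC.CV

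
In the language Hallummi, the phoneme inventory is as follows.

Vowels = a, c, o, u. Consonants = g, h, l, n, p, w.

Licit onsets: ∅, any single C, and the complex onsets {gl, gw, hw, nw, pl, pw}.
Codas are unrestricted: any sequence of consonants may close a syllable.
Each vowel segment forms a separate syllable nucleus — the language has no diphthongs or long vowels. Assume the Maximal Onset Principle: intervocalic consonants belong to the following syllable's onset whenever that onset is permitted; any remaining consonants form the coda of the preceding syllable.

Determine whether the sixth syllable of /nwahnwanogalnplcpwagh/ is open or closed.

closed

Nuclei (vowels): a, a, o, a, c, a → 6 syllables.
/a…a/ gap (V1→V2): /hnw/ splits as /h/ + /nw/ (/nw/ is the longest suffix that is a licit onset).
/a…o/ gap (V2→V3): /n/ is a single consonant, so it becomes the next onset.
/o…a/ gap (V3→V4): /g/ is a single consonant, so it becomes the next onset.
/a…c/ gap (V4→V5): /lnpl/ — longest licit onset from the right is /pl/, leaving /ln/ as coda.
/c…a/ gap (V5→V6): cluster /pw/ — /pw/ is itself a permitted onset, so the whole cluster goes right; preceding coda = ∅.
Result: nwah.nwa.no.galn.plc.pwagh.
Syllable 6 is /pwagh/ with coda /gh/, so it is closed.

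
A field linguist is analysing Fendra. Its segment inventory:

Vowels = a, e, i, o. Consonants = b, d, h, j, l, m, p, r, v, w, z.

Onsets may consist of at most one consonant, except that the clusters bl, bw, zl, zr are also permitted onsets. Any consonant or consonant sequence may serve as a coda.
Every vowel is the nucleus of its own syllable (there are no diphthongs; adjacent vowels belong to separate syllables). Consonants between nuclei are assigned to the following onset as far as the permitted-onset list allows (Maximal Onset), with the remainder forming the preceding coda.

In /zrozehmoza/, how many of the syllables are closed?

The vowels are o, e, o, a — 4 nuclei, so 4 syllables.
σ1/σ2 boundary: just /z/ — single C goes to the following onset.
σ2/σ3 boundary: cluster /hm/ — the longest permitted-onset suffix is /m/; onset = /m/, preceding coda = /h/.
σ3/σ4 boundary: /z/ → onset of the next syllable (single consonants are always licit onsets).
Syllabification: zro.zeh.mo.za.
Classifying each syllable: /zro/ (open), /zeh/ (closed), /mo/ (open), /za/ (open).
Closed syllables: 1.

1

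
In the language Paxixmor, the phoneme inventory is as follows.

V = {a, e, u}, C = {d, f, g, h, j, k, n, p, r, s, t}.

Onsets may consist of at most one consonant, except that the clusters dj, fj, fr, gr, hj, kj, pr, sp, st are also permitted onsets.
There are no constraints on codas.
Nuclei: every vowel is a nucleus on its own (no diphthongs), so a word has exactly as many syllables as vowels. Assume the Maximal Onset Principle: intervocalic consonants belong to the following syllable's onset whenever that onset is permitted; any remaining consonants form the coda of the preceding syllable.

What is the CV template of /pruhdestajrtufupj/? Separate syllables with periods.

CCVC.CV.CCVCC.CV.CVCC

Vowels present: u, e, a, u, u; each is a nucleus, giving 5 syllables.
V1 /u/ – V2 /e/: cluster /hd/ — the longest permitted-onset suffix is /d/; onset = /d/, preceding coda = /h/.
V2 /e/ – V3 /a/: cluster /st/ — /st/ is itself a permitted onset, so the whole cluster goes right; preceding coda = ∅.
V3 /a/ – V4 /u/: /jrt/ splits as /jr/ + /t/ (/t/ is the longest suffix that is a licit onset).
V4 /u/ – V5 /u/: /f/ → onset of the next syllable (single consonants are always licit onsets).
Result: pruh.de.stajr.tu.fupj.
Mapping each syllable to C/V: /pruh/ → CCVC, /de/ → CV, /stajr/ → CCVCC, /tu/ → CV, /fupj/ → CVCC.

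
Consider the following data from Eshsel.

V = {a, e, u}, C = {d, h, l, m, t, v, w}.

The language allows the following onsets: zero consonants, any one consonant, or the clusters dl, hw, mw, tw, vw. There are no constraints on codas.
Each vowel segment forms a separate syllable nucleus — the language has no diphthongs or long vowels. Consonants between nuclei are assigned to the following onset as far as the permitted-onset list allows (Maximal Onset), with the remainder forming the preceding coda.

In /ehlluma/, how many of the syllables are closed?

1

The vowels are e, u, a — 3 nuclei, so 3 syllables.
Between /e/ (V1) and /u/ (V2): /hll/ — longest licit onset from the right is /l/, leaving /hl/ as coda.
Between /u/ (V2) and /a/ (V3): /m/ → onset of the next syllable (single consonants are always licit onsets).
Syllabification: ehl.lu.ma.
Classifying each syllable: /ehl/ (closed), /lu/ (open), /ma/ (open).
Closed syllables: 1.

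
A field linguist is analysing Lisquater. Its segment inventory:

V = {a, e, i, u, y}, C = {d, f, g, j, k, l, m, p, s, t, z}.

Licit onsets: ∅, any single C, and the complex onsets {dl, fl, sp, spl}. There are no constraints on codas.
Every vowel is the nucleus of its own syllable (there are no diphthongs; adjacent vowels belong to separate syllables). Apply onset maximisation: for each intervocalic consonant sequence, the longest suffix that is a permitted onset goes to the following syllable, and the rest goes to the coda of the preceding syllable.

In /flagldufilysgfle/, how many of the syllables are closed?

2

Vowels present: a, u, i, y, e; each is a nucleus, giving 5 syllables.
σ1/σ2 boundary: /gld/; trying suffixes from longest down, /d/ is the first permitted one, so coda /gl/ | onset /d/.
σ2/σ3 boundary: just /f/ — single C goes to the following onset.
σ3/σ4 boundary: /l/ → onset of the next syllable (single consonants are always licit onsets).
σ4/σ5 boundary: cluster /sgfl/ — the longest permitted-onset suffix is /fl/; onset = /fl/, preceding coda = /sg/.
Syllabification: flagl.du.fi.lysg.fle.
Classifying each syllable: /flagl/ (closed), /du/ (open), /fi/ (open), /lysg/ (closed), /fle/ (open).
Closed syllables: 2.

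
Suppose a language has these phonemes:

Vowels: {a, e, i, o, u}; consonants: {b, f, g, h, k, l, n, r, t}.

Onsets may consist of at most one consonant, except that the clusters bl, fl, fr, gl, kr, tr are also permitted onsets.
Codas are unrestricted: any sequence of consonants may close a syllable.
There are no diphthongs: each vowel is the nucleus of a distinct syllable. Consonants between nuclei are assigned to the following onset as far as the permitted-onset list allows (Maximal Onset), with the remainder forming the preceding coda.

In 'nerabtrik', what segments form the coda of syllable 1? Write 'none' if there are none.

none

Nuclei (vowels): e, a, i → 3 syllables.
/e…a/ gap (V1→V2): /r/ → onset of the next syllable (single consonants are always licit onsets).
/a…i/ gap (V2→V3): /btr/; trying suffixes from longest down, /tr/ is the first permitted one, so coda /b/ | onset /tr/.
Result: ne.rab.trik.
Syllable 1 is /ne/: onset /n/, nucleus /e/, coda ∅.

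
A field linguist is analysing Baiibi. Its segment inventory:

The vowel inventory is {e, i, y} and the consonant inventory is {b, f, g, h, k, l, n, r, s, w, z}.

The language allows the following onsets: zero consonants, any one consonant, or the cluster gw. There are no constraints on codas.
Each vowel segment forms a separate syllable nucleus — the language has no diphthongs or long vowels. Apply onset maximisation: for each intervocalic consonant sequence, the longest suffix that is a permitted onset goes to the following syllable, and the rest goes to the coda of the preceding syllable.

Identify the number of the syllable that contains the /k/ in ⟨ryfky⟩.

The vowels are y, y — 2 nuclei, so 2 syllables.
/y…y/ gap (V1→V2): cluster /fk/ — the longest permitted-onset suffix is /k/; onset = /k/, preceding coda = /f/.
So the parse is ryf.ky.
The /k/ is in the onset of syllable 2 (/ky/).

2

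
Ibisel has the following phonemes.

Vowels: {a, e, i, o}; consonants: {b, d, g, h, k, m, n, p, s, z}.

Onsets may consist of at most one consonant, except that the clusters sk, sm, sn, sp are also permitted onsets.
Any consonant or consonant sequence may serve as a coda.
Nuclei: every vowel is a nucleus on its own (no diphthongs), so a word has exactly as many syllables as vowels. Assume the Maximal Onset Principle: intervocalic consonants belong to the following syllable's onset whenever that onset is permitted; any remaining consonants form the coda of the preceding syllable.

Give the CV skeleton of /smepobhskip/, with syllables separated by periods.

CCV.CVCC.CCVC

Vowels present: e, o, i; each is a nucleus, giving 3 syllables.
/e…o/ gap (V1→V2): just /p/ — single C goes to the following onset.
/o…i/ gap (V2→V3): /bhsk/; trying suffixes from longest down, /sk/ is the first permitted one, so coda /bh/ | onset /sk/.
So the parse is sme.pobh.skip.
Mapping each syllable to C/V: /sme/ → CCV, /pobh/ → CVCC, /skip/ → CCVC.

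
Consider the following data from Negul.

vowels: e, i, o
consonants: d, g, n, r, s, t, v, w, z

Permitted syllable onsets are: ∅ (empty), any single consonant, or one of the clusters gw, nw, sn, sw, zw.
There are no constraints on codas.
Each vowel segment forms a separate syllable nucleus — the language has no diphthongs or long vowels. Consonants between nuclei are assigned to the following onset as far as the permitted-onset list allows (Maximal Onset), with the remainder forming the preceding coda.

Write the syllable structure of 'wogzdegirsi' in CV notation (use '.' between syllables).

The vowels are o, e, i, i — 4 nuclei, so 4 syllables.
Between /o/ (V1) and /e/ (V2): /gzd/ splits as /gz/ + /d/ (/d/ is the longest suffix that is a licit onset).
Between /e/ (V2) and /i/ (V3): /g/ is a single consonant, so it becomes the next onset.
Between /i/ (V3) and /i/ (V4): /rs/; trying suffixes from longest down, /s/ is the first permitted one, so coda /r/ | onset /s/.
So the parse is wogz.de.gir.si.
Mapping each syllable to C/V: /wogz/ → CVCC, /de/ → CV, /gir/ → CVC, /si/ → CV.

CVCC.CV.CVC.CV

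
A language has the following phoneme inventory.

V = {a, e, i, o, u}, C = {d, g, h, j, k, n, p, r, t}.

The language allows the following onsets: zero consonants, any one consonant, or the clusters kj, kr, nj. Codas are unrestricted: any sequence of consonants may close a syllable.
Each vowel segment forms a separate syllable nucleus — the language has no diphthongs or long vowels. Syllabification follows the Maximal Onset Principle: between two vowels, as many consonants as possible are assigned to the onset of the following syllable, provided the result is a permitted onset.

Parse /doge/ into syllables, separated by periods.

Vowels present: o, e; each is a nucleus, giving 2 syllables.
V1 /o/ – V2 /e/: /g/ is a single consonant, so it becomes the next onset.

do.ge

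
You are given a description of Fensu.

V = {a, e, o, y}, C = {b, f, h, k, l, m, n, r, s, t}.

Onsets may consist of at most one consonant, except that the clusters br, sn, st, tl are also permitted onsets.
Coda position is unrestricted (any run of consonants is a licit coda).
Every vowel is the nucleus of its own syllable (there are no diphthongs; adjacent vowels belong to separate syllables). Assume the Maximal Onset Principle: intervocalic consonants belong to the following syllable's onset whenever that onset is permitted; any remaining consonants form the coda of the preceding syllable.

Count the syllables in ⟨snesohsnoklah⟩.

Vowels present: e, o, o, a; each is a nucleus, giving 4 syllables.

4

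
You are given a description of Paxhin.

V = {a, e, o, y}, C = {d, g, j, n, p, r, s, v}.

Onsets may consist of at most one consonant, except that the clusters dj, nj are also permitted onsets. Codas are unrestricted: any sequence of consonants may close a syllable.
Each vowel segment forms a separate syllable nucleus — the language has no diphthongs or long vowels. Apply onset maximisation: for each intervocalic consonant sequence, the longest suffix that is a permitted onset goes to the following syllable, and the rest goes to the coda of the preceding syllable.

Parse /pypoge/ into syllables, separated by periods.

py.po.ge

The vowels are y, o, e — 3 nuclei, so 3 syllables.
V1 /y/ – V2 /o/: /p/ → onset of the next syllable (single consonants are always licit onsets).
V2 /o/ – V3 /e/: just /g/ — single C goes to the following onset.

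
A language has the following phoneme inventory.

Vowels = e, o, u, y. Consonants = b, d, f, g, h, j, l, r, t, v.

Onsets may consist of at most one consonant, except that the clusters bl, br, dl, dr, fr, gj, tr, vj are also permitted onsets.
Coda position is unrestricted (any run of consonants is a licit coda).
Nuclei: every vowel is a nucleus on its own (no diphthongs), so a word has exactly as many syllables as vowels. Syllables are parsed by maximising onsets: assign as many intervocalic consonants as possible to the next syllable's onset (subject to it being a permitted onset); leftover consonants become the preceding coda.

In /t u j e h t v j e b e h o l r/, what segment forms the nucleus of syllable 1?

u

Vowels present: u, e, e, e, o; each is a nucleus, giving 5 syllables.
The first nucleus (vowel 1 from the left) is /u/.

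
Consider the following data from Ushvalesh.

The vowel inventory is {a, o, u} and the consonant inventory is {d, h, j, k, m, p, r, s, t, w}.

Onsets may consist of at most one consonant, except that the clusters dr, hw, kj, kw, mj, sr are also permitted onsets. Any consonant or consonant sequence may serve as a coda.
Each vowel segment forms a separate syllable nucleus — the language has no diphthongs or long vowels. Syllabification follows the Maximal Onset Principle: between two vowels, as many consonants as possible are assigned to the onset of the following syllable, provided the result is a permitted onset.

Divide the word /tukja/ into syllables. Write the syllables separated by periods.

Nuclei (vowels): u, a → 2 syllables.
σ1/σ2 boundary: /kj/ — entire cluster is a permitted onset → onset /kj/, coda ∅.

tu.kja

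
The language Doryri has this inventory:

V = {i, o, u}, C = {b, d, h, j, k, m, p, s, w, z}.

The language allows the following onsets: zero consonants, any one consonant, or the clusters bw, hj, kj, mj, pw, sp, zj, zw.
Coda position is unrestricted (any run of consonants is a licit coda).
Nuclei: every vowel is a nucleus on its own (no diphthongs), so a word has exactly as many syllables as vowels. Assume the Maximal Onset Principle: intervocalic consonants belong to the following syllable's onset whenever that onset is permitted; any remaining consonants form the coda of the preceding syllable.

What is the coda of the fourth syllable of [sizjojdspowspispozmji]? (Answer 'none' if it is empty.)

The vowels are i, o, o, i, o, i — 6 nuclei, so 6 syllables.
V1 /i/ – V2 /o/: /zj/ is a licit onset in full, so it all attaches to the next syllable.
V2 /o/ – V3 /o/: /jdsp/; trying suffixes from longest down, /sp/ is the first permitted one, so coda /jd/ | onset /sp/.
V3 /o/ – V4 /i/: /wsp/ splits as /w/ + /sp/ (/sp/ is the longest suffix that is a licit onset).
V4 /i/ – V5 /o/: /sp/ — entire cluster is a permitted onset → onset /sp/, coda ∅.
V5 /o/ – V6 /i/: /zmj/ splits as /z/ + /mj/ (/mj/ is the longest suffix that is a licit onset).
Syllabification: si.zjojd.spow.spi.spoz.mji.
Syllable 4 is /spi/: onset /sp/, nucleus /i/, coda ∅.

none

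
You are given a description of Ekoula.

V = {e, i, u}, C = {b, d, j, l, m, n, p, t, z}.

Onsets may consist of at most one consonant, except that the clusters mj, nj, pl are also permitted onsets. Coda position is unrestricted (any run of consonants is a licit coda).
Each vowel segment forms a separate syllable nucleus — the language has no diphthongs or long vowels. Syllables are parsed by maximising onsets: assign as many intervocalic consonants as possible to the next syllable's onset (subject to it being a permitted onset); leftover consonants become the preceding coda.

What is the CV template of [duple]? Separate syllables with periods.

CV.CCV

The vowels are u, e — 2 nuclei, so 2 syllables.
/u…e/ gap (V1→V2): /pl/ is a licit onset in full, so it all attaches to the next syllable.
Putting it together: du.ple.
Mapping each syllable to C/V: /du/ → CV, /ple/ → CCV.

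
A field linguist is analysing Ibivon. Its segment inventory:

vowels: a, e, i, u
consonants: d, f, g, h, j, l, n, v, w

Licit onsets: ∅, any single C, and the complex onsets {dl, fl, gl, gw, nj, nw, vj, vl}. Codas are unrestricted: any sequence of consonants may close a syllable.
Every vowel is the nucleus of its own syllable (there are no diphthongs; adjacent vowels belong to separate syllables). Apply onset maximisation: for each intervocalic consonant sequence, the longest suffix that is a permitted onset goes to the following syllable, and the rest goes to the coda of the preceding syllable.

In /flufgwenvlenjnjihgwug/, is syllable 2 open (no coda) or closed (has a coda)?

The vowels are u, e, e, i, u — 5 nuclei, so 5 syllables.
V1 /u/ – V2 /e/: /fgw/; trying suffixes from longest down, /gw/ is the first permitted one, so coda /f/ | onset /gw/.
V2 /e/ – V3 /e/: cluster /nvl/ — the longest permitted-onset suffix is /vl/; onset = /vl/, preceding coda = /n/.
V3 /e/ – V4 /i/: /njnj/ splits as /nj/ + /nj/ (/nj/ is the longest suffix that is a licit onset).
V4 /i/ – V5 /u/: /hgw/ splits as /h/ + /gw/ (/gw/ is the longest suffix that is a licit onset).
Putting it together: fluf.gwen.vlenj.njih.gwug.
Syllable 2 is /gwen/ with coda /n/, so it is closed.

closed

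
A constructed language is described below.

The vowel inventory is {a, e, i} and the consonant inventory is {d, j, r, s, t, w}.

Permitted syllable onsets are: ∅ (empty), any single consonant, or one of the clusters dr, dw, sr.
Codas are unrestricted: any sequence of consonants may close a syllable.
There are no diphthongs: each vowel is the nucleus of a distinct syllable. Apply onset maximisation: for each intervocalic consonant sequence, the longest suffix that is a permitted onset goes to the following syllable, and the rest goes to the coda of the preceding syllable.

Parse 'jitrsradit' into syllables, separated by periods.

Nuclei (vowels): i, a, i → 3 syllables.
/i…a/ gap (V1→V2): /trsr/ splits as /tr/ + /sr/ (/sr/ is the longest suffix that is a licit onset).
/a…i/ gap (V2→V3): just /d/ — single C goes to the following onset.

jitr.sra.dit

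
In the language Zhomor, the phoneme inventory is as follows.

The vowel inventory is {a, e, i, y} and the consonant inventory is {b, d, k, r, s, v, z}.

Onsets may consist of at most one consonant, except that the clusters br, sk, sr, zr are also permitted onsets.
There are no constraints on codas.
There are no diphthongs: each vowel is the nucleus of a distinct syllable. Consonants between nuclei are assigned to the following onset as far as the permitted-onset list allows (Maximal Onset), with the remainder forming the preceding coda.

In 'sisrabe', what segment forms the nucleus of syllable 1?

Vowels present: i, a, e; each is a nucleus, giving 3 syllables.
The first nucleus (vowel 1 from the left) is /i/.

i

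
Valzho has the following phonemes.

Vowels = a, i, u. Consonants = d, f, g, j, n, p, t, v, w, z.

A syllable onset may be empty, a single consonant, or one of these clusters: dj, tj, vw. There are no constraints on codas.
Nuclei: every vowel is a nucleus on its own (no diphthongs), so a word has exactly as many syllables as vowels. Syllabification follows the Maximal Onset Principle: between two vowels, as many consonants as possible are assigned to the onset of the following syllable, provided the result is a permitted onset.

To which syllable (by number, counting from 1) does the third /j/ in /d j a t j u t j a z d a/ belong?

3

The vowels are a, u, a, a — 4 nuclei, so 4 syllables.
σ1/σ2 boundary: /tj/ is a licit onset in full, so it all attaches to the next syllable.
σ2/σ3 boundary: cluster /tj/ — /tj/ is itself a permitted onset, so the whole cluster goes right; preceding coda = ∅.
σ3/σ4 boundary: /zd/; trying suffixes from longest down, /d/ is the first permitted one, so coda /z/ | onset /d/.
Putting it together: dja.tju.tjaz.da.
The third /j/ is in the onset of syllable 3 (/tjaz/).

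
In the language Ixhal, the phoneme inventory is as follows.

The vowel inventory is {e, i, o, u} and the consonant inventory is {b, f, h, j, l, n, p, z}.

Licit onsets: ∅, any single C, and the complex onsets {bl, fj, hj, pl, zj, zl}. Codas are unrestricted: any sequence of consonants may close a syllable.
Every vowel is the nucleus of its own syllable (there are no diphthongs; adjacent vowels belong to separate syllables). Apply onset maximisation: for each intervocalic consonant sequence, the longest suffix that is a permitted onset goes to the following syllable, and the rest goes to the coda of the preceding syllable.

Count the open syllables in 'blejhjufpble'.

Vowels present: e, u, e; each is a nucleus, giving 3 syllables.
σ1/σ2 boundary: cluster /jhj/ — the longest permitted-onset suffix is /hj/; onset = /hj/, preceding coda = /j/.
σ2/σ3 boundary: /fpbl/ splits as /fp/ + /bl/ (/bl/ is the longest suffix that is a licit onset).
So the parse is blej.hjufp.ble.
Classifying each syllable: /blej/ (closed), /hjufp/ (closed), /ble/ (open).
Open syllables: 1.

1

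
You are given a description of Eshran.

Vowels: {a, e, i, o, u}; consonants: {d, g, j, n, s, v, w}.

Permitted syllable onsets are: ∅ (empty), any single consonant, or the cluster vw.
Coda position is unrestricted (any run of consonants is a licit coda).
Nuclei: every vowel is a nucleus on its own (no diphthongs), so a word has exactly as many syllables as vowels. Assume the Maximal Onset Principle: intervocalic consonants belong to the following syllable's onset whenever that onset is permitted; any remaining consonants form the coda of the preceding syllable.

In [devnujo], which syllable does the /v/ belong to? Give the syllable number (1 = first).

1

The vowels are e, u, o — 3 nuclei, so 3 syllables.
σ1/σ2 boundary: /vn/; trying suffixes from longest down, /n/ is the first permitted one, so coda /v/ | onset /n/.
σ2/σ3 boundary: /j/ is a single consonant, so it becomes the next onset.
So the parse is dev.nu.jo.
The /v/ is in the coda of syllable 1 (/dev/).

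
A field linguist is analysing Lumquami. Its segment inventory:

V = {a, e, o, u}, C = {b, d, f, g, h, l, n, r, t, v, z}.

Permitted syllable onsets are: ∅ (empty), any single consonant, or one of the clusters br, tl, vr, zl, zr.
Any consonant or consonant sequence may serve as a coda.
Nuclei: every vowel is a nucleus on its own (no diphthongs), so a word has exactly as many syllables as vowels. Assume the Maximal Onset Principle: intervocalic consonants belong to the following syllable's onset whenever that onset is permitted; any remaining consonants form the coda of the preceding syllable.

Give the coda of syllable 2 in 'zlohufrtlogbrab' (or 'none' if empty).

Vowels present: o, u, o, a; each is a nucleus, giving 4 syllables.
/o…u/ gap (V1→V2): /h/ is a single consonant, so it becomes the next onset.
/u…o/ gap (V2→V3): /frtl/; trying suffixes from longest down, /tl/ is the first permitted one, so coda /fr/ | onset /tl/.
/o…a/ gap (V3→V4): /gbr/ — longest licit onset from the right is /br/, leaving /g/ as coda.
Result: zlo.hufr.tlog.brab.
Syllable 2 is /hufr/: onset /h/, nucleus /u/, coda /fr/.

fr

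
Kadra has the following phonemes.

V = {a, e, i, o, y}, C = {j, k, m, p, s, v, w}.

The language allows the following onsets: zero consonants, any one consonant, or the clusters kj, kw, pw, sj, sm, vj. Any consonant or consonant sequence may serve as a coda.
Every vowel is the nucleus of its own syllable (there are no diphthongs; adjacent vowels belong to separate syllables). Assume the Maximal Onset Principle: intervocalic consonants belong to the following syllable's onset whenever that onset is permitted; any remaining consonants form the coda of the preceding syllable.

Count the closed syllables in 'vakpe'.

The vowels are a, e — 2 nuclei, so 2 syllables.
σ1/σ2 boundary: /kp/ — longest licit onset from the right is /p/, leaving /k/ as coda.
Putting it together: vak.pe.
Classifying each syllable: /vak/ (closed), /pe/ (open).
Closed syllables: 1.

1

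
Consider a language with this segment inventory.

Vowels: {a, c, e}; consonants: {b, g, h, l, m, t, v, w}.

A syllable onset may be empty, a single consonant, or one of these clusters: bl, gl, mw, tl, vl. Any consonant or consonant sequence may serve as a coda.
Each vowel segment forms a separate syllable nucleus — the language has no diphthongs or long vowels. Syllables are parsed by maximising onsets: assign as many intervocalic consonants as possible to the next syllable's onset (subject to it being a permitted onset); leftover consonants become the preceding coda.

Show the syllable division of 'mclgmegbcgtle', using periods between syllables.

Nuclei (vowels): c, e, c, e → 4 syllables.
σ1/σ2 boundary: /lgm/ — longest licit onset from the right is /m/, leaving /lg/ as coda.
σ2/σ3 boundary: /gb/ splits as /g/ + /b/ (/b/ is the longest suffix that is a licit onset).
σ3/σ4 boundary: /gtl/; trying suffixes from longest down, /tl/ is the first permitted one, so coda /g/ | onset /tl/.

mclg.meg.bcg.tle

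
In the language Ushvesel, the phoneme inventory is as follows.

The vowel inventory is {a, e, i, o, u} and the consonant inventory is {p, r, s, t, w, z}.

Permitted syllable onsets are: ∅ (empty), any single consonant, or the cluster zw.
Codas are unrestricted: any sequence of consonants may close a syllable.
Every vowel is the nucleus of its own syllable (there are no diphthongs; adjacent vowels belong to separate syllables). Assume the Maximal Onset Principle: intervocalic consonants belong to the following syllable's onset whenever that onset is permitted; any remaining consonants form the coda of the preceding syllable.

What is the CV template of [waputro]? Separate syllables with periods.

Nuclei (vowels): a, u, o → 3 syllables.
V1 /a/ – V2 /u/: /p/ → onset of the next syllable (single consonants are always licit onsets).
V2 /u/ – V3 /o/: /tr/ — longest licit onset from the right is /r/, leaving /t/ as coda.
So the parse is wa.put.ro.
Mapping each syllable to C/V: /wa/ → CV, /put/ → CVC, /ro/ → CV.

CV.CVC.CV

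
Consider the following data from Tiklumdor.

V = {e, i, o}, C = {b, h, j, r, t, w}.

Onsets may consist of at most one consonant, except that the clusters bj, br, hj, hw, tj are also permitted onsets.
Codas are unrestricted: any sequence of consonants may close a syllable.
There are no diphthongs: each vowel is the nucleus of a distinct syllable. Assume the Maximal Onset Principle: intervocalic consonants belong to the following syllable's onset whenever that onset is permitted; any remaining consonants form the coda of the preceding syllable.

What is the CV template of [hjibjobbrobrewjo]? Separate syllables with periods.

The vowels are i, o, o, e, o — 5 nuclei, so 5 syllables.
V1 /i/ – V2 /o/: /bj/ is a licit onset in full, so it all attaches to the next syllable.
V2 /o/ – V3 /o/: /bbr/ splits as /b/ + /br/ (/br/ is the longest suffix that is a licit onset).
V3 /o/ – V4 /e/: /br/ — entire cluster is a permitted onset → onset /br/, coda ∅.
V4 /e/ – V5 /o/: cluster /wj/ — the longest permitted-onset suffix is /j/; onset = /j/, preceding coda = /w/.
Result: hji.bjob.bro.brew.jo.
Mapping each syllable to C/V: /hji/ → CCV, /bjob/ → CCVC, /bro/ → CCV, /brew/ → CCVC, /jo/ → CV.

CCV.CCVC.CCV.CCVC.CV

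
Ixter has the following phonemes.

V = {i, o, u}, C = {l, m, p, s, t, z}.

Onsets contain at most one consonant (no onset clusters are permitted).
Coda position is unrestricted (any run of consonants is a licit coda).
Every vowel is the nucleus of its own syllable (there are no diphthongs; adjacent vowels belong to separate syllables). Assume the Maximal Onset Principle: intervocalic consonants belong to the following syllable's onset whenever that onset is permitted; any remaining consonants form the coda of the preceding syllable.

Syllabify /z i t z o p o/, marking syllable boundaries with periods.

The vowels are i, o, o — 3 nuclei, so 3 syllables.
Between /i/ (V1) and /o/ (V2): /tz/ splits as /t/ + /z/ (/z/ is the longest suffix that is a licit onset).
Between /o/ (V2) and /o/ (V3): just /p/ — single C goes to the following onset.

zit.zo.po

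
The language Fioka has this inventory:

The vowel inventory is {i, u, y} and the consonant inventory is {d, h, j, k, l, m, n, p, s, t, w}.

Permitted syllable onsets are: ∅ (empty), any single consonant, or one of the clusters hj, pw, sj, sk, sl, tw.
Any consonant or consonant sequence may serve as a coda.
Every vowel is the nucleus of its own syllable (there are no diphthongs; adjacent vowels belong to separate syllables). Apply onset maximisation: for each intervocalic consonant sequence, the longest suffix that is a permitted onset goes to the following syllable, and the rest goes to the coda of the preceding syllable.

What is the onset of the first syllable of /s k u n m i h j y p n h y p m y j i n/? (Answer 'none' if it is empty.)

sk

Vowels present: u, i, y, y, y, i; each is a nucleus, giving 6 syllables.
Between /u/ (V1) and /i/ (V2): /nm/ — longest licit onset from the right is /m/, leaving /n/ as coda.
Between /i/ (V2) and /y/ (V3): /hj/ — entire cluster is a permitted onset → onset /hj/, coda ∅.
Between /y/ (V3) and /y/ (V4): /pnh/ splits as /pn/ + /h/ (/h/ is the longest suffix that is a licit onset).
Between /y/ (V4) and /y/ (V5): cluster /pm/ — the longest permitted-onset suffix is /m/; onset = /m/, preceding coda = /p/.
Between /y/ (V5) and /i/ (V6): /j/ is a single consonant, so it becomes the next onset.
So the parse is skun.mi.hjypn.hyp.my.jin.
Syllable 1 is /skun/: onset /sk/, nucleus /u/, coda /n/.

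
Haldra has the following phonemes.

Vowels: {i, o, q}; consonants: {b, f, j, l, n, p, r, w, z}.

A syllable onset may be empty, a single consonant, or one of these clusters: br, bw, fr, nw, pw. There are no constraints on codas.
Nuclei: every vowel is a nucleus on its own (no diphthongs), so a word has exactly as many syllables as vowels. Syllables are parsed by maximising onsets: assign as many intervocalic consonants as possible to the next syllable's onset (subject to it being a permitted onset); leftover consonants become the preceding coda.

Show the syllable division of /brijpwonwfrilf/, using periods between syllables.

Nuclei (vowels): i, o, i → 3 syllables.
σ1/σ2 boundary: /jpw/; trying suffixes from longest down, /pw/ is the first permitted one, so coda /j/ | onset /pw/.
σ2/σ3 boundary: /nwfr/; trying suffixes from longest down, /fr/ is the first permitted one, so coda /nw/ | onset /fr/.

brij.pwonw.frilf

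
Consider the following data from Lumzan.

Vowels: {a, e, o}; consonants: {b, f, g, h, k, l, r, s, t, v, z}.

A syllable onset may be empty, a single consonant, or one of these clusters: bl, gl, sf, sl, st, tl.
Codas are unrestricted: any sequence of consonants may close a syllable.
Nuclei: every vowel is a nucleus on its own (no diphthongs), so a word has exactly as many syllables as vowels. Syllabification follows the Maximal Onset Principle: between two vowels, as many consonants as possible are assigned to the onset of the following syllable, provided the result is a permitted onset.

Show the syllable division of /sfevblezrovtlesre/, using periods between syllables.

sfev.blez.rov.tles.re

Nuclei (vowels): e, e, o, e, e → 5 syllables.
Between /e/ (V1) and /e/ (V2): /vbl/ splits as /v/ + /bl/ (/bl/ is the longest suffix that is a licit onset).
Between /e/ (V2) and /o/ (V3): /zr/; trying suffixes from longest down, /r/ is the first permitted one, so coda /z/ | onset /r/.
Between /o/ (V3) and /e/ (V4): /vtl/ splits as /v/ + /tl/ (/tl/ is the longest suffix that is a licit onset).
Between /e/ (V4) and /e/ (V5): /sr/; trying suffixes from longest down, /r/ is the first permitted one, so coda /s/ | onset /r/.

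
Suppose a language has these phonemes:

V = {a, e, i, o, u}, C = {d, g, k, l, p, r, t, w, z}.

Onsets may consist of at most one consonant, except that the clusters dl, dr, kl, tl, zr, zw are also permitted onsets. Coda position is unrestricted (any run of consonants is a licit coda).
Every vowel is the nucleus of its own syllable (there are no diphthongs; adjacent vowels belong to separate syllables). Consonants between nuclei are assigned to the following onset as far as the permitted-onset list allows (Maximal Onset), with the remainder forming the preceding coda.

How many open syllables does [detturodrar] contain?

2

Nuclei (vowels): e, u, o, a → 4 syllables.
σ1/σ2 boundary: /tt/ — longest licit onset from the right is /t/, leaving /t/ as coda.
σ2/σ3 boundary: /r/ → onset of the next syllable (single consonants are always licit onsets).
σ3/σ4 boundary: cluster /dr/ — /dr/ is itself a permitted onset, so the whole cluster goes right; preceding coda = ∅.
Syllabification: det.tu.ro.drar.
Classifying each syllable: /det/ (closed), /tu/ (open), /ro/ (open), /drar/ (closed).
Open syllables: 2.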